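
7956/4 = 1989  =  1989.00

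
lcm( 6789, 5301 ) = 386973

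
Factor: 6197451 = 3^1 * 13^1*158909^1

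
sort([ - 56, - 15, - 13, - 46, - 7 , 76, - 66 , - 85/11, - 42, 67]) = [ - 66, -56, - 46, -42, - 15, - 13, - 85/11,- 7, 67 , 76 ] 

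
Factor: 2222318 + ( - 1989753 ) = 5^1 *193^1* 241^1= 232565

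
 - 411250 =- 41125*10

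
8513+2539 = 11052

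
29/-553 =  - 29/553 = - 0.05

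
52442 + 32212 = 84654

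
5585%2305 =975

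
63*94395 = 5946885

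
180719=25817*7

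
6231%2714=803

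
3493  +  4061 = 7554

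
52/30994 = 26/15497 = 0.00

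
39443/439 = 39443/439 = 89.85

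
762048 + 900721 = 1662769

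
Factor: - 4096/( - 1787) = 2^12*1787^(- 1)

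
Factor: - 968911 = -968911^1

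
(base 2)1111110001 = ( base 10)1009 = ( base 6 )4401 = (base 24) 1I1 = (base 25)1F9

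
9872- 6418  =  3454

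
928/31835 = 928/31835 = 0.03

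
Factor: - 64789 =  - 67^1*967^1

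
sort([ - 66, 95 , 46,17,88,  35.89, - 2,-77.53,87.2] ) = [-77.53,- 66, - 2,17,35.89, 46,87.2 , 88, 95] 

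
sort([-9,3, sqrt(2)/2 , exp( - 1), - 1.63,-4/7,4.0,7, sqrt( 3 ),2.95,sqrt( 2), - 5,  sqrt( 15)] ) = [ - 9, - 5,  -  1.63, - 4/7,exp( - 1 ),sqrt( 2)/2, sqrt( 2 ), sqrt( 3 ),2.95, 3, sqrt(15), 4.0,7 ]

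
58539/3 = 19513 = 19513.00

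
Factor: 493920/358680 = 2^2*3^1*7^1*61^(  -  1 ) = 84/61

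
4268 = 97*44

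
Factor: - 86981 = - 86981^1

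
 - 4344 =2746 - 7090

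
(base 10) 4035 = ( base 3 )12112110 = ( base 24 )703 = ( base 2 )111111000011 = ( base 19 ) B37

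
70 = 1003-933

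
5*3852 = 19260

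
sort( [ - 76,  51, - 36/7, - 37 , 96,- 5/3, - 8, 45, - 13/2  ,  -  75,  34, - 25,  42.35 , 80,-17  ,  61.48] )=[ - 76, - 75,-37, - 25,  -  17, - 8,- 13/2, - 36/7 , - 5/3,34,42.35, 45,  51, 61.48 , 80,96 ]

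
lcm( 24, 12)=24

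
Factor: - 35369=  - 113^1*313^1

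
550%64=38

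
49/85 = 49/85= 0.58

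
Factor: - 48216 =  - 2^3*3^1*7^2*41^1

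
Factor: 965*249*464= 2^4*3^1*5^1* 29^1 * 83^1*193^1 = 111492240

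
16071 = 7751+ 8320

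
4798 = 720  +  4078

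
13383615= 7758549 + 5625066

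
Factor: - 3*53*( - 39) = 3^2*13^1*53^1 = 6201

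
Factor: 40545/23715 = 53/31 = 31^ ( - 1 )*53^1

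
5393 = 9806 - 4413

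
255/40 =6+3/8 = 6.38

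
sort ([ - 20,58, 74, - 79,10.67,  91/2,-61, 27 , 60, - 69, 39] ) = [  -  79, - 69, - 61 , - 20,10.67,27, 39 , 91/2,58, 60,74]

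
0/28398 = 0 = 0.00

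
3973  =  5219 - 1246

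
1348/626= 2 + 48/313= 2.15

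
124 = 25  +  99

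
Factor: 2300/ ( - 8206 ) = - 1150/4103 = - 2^1*5^2 * 11^(  -  1 )*23^1*373^ ( - 1)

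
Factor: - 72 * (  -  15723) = 2^3*3^4 * 1747^1  =  1132056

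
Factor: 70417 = 67^1*1051^1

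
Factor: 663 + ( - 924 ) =-3^2*29^1 = -261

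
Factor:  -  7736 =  - 2^3 *967^1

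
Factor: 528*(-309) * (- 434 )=70807968= 2^5*3^2 * 7^1*11^1 *31^1*103^1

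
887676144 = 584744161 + 302931983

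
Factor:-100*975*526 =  - 2^3*3^1*5^4*13^1*263^1  =  - 51285000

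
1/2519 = 1/2519 = 0.00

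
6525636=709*9204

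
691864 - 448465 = 243399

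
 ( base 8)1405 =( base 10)773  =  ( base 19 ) 22D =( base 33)NE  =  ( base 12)545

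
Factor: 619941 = 3^1*7^1*53^1 * 557^1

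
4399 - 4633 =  - 234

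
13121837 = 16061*817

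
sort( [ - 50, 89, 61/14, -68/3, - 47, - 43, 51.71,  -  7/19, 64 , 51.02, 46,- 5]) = [-50,-47, - 43, - 68/3, - 5, - 7/19,61/14,46, 51.02,51.71, 64,89]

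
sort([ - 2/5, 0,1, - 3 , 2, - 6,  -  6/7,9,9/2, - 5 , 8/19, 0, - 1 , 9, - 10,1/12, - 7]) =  [ - 10,-7,-6, -5, - 3, - 1, - 6/7, - 2/5, 0,0  ,  1/12,8/19,1,2,9/2, 9, 9 ] 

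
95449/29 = 3291 + 10/29=3291.34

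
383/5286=383/5286 =0.07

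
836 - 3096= - 2260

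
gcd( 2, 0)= 2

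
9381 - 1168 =8213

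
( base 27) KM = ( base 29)JB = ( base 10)562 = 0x232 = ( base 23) 11A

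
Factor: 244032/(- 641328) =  -164/431 = - 2^2*41^1*431^ (  -  1)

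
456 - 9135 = - 8679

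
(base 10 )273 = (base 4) 10101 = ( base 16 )111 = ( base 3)101010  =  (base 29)9C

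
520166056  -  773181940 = -253015884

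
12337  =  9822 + 2515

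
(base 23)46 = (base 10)98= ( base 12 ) 82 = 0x62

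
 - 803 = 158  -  961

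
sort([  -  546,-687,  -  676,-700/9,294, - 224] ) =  [ - 687, - 676 , - 546,-224,-700/9, 294]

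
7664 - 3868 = 3796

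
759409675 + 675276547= 1434686222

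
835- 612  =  223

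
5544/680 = 693/85 = 8.15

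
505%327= 178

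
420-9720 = -9300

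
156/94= 78/47 =1.66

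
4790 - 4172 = 618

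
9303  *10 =93030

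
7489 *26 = 194714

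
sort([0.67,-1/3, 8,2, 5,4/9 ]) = [ - 1/3,  4/9, 0.67,2, 5,8] 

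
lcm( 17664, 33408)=1536768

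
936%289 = 69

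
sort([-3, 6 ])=[ - 3, 6 ]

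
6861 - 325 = 6536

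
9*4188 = 37692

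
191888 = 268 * 716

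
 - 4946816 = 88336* ( - 56)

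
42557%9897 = 2969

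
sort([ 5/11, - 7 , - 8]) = [  -  8 , - 7,5/11 ]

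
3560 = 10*356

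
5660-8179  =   - 2519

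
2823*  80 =225840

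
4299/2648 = 4299/2648 = 1.62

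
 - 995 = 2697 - 3692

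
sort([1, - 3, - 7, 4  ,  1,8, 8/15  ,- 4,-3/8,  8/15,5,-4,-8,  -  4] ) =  [ - 8, - 7, - 4, - 4,-4, -3, - 3/8, 8/15,  8/15, 1,1,4,  5,  8] 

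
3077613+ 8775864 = 11853477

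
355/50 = 71/10 = 7.10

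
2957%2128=829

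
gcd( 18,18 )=18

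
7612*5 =38060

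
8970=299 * 30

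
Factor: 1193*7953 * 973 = 3^1*7^1*11^1*139^1*241^1*1193^1=9231754917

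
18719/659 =18719/659 = 28.41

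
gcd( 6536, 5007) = 1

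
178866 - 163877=14989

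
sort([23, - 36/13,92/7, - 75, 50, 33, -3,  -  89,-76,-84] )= [  -  89,  -  84,-76, - 75, - 3, - 36/13, 92/7, 23,33,50 ] 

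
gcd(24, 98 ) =2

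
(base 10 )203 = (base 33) 65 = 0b11001011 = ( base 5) 1303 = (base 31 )6H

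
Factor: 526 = 2^1*263^1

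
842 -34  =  808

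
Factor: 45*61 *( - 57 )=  - 156465  =  -  3^3 * 5^1*19^1*61^1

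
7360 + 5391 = 12751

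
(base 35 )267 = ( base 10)2667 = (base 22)5B5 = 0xA6B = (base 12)1663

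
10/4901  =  10/4901  =  0.00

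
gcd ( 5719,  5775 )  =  7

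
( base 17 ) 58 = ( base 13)72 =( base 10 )93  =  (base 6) 233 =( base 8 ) 135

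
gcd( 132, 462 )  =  66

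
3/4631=3/4631 = 0.00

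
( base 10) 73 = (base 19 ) 3G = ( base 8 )111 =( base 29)2f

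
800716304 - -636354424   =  1437070728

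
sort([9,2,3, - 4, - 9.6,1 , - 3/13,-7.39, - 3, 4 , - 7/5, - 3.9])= [ -9.6,- 7.39, - 4, - 3.9, - 3,- 7/5 , - 3/13,1, 2,3, 4,9] 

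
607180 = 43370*14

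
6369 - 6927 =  - 558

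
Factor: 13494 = 2^1 * 3^1*13^1*173^1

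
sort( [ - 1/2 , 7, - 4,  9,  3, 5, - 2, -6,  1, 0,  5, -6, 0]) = [ - 6, - 6, - 4, - 2, - 1/2, 0,0, 1,3, 5,5 , 7, 9 ]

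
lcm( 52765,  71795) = 4379495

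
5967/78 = 153/2 = 76.50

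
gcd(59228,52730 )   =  2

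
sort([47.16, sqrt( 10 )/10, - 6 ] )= [  -  6, sqrt(10 )/10, 47.16]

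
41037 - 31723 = 9314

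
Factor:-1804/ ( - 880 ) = 2^( - 2)*5^( - 1 )* 41^1 = 41/20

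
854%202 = 46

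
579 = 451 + 128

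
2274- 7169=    - 4895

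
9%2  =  1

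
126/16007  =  126/16007 = 0.01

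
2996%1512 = 1484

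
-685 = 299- 984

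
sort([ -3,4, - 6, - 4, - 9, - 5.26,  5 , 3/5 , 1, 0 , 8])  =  [ - 9, - 6, - 5.26, - 4 ,-3, 0,  3/5,1,4, 5 , 8]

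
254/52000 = 127/26000 = 0.00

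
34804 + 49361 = 84165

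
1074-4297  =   -3223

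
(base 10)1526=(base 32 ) 1FM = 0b10111110110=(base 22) 338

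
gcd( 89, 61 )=1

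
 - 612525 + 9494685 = 8882160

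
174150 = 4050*43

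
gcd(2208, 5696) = 32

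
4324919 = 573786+3751133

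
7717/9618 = 7717/9618 = 0.80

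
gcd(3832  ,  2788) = 4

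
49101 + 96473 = 145574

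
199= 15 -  - 184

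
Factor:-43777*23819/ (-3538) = 1042724363/3538= 2^( - 1)*29^( -1)  *  61^( -1)*23819^1*43777^1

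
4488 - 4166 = 322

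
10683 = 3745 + 6938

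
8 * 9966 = 79728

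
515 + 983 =1498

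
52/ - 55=-1+3/55 = - 0.95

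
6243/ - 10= - 6243/10 = - 624.30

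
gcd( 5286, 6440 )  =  2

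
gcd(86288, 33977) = 1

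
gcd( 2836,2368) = 4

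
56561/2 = 28280+1/2 = 28280.50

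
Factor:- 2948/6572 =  - 737/1643 = - 11^1*31^( - 1) * 53^(-1)* 67^1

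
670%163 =18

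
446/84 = 223/42 = 5.31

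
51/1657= 51/1657 = 0.03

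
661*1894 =1251934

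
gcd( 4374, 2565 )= 27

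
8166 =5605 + 2561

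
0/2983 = 0 = 0.00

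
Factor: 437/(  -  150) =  - 2^(-1)*3^( - 1)*5^( - 2 )*19^1  *23^1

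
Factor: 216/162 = 4/3 = 2^2 * 3^ ( - 1) 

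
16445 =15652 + 793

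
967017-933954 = 33063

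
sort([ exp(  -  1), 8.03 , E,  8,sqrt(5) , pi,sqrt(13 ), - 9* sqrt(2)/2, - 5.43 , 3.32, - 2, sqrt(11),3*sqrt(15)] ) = [ - 9*sqrt( 2 )/2 ,-5.43, - 2,exp( - 1 ),sqrt( 5),E, pi, sqrt( 11),3.32,sqrt(13),8,8.03, 3*sqrt( 15)]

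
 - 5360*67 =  - 359120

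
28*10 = 280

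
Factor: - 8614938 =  - 2^1*3^1*53^1*27091^1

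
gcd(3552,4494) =6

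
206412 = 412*501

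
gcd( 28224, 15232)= 448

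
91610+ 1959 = 93569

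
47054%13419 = 6797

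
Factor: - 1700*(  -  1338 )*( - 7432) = - 2^6*3^1*5^2*17^1 * 223^1*929^1 =-16904827200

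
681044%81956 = 25396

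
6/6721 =6/6721 = 0.00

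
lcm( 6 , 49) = 294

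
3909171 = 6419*609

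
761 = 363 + 398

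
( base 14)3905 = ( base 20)1501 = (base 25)G01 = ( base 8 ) 23421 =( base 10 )10001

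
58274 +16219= 74493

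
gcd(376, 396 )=4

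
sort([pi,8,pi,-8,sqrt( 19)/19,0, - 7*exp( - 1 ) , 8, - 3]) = [ - 8,  -  3, - 7*exp( - 1),0, sqrt( 19 ) /19,pi,pi,8,8]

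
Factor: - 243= - 3^5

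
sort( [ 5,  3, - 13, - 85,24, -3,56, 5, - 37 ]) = [ - 85,-37,-13, - 3,  3, 5,5,24,  56]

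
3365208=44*76482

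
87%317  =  87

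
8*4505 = 36040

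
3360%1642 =76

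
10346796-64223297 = - 53876501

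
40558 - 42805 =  -2247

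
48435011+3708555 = 52143566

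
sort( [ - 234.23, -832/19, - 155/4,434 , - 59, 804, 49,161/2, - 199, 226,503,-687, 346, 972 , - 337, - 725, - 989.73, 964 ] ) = [ - 989.73,  -  725, - 687, - 337, - 234.23, - 199,-59, - 832/19, - 155/4, 49,161/2, 226, 346,434,  503, 804, 964, 972]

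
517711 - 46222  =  471489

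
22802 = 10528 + 12274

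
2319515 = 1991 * 1165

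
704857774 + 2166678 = 707024452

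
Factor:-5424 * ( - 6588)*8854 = 2^7*3^4*19^1*61^1*113^1*233^1 = 316382744448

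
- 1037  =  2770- 3807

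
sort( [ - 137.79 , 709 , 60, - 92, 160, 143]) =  [ - 137.79 , - 92 , 60, 143, 160,  709 ]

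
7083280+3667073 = 10750353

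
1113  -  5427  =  - 4314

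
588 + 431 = 1019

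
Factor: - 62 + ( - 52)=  - 2^1*3^1*19^1 = - 114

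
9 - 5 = 4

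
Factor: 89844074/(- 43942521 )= - 2^1*3^( - 1) *7^( -1)*2092501^(-1) * 44922037^1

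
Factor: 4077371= 23^1*29^1*6113^1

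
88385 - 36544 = 51841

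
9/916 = 9/916 = 0.01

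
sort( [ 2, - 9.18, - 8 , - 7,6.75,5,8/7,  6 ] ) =[ - 9.18, - 8,-7,8/7, 2,5, 6,6.75]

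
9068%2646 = 1130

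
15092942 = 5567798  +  9525144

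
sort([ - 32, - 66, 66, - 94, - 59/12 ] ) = [ - 94 ,-66, - 32 , - 59/12, 66 ]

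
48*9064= 435072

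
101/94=1 + 7/94  =  1.07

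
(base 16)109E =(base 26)67G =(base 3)12211120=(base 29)51k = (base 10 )4254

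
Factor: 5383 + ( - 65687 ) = - 60304 = -2^4 * 3769^1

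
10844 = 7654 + 3190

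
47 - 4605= - 4558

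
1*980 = 980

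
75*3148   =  236100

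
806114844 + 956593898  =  1762708742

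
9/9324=1/1036 = 0.00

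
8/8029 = 8/8029 = 0.00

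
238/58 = 119/29 = 4.10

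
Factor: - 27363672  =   - 2^3*3^2*7^1*54293^1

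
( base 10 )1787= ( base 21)412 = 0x6fb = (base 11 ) 1385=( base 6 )12135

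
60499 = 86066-25567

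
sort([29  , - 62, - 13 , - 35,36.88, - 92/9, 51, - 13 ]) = [ - 62, - 35,-13, - 13,- 92/9,29,36.88,51]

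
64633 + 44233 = 108866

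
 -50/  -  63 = 50/63 = 0.79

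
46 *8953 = 411838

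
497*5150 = 2559550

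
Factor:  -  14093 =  - 17^1*829^1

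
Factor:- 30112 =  - 2^5*941^1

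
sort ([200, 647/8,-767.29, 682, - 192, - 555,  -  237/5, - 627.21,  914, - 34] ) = [ -767.29,  -  627.21,- 555, - 192,- 237/5,  -  34,  647/8 , 200,682,914 ]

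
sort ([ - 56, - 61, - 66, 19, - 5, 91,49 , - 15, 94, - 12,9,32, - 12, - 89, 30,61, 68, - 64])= [ - 89,-66, - 64, - 61,-56,-15, - 12, - 12, - 5, 9, 19, 30,32 , 49, 61,  68, 91, 94 ]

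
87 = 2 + 85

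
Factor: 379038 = 2^1*3^1*11^1*5743^1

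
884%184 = 148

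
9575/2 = 9575/2  =  4787.50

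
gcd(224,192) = 32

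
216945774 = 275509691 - 58563917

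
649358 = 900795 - 251437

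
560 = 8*70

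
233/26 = 233/26=8.96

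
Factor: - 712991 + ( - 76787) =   -  789778 = - 2^1*11^1*35899^1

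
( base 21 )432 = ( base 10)1829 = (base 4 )130211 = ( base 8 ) 3445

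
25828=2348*11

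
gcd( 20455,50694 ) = 1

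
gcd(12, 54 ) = 6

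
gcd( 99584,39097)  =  1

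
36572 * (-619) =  - 22638068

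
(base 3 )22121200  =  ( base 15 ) 1CDC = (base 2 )1100010001010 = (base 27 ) 8gi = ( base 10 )6282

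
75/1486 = 75/1486 = 0.05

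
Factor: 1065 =3^1*5^1*71^1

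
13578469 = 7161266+6417203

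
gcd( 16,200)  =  8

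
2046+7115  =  9161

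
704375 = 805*875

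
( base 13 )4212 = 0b10001110110101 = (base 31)9FR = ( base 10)9141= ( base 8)21665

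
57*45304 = 2582328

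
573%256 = 61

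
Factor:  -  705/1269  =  -3^( - 2)*5^1 = - 5/9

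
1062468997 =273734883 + 788734114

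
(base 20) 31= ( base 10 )61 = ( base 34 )1r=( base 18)37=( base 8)75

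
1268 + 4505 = 5773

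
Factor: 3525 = 3^1*5^2*47^1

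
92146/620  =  46073/310 = 148.62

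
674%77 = 58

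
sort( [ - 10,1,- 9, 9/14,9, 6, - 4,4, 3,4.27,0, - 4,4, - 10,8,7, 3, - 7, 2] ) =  [ - 10, - 10, - 9, - 7,-4,  -  4, 0, 9/14, 1, 2, 3, 3,  4, 4,4.27, 6, 7,8 , 9] 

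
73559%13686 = 5129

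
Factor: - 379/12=-2^ ( - 2 ) * 3^(-1)*379^1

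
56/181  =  56/181 = 0.31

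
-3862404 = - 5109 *756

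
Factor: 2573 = 31^1 * 83^1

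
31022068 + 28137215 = 59159283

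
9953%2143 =1381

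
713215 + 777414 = 1490629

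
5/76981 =5/76981 = 0.00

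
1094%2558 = 1094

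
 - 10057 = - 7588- 2469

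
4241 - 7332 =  - 3091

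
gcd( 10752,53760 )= 10752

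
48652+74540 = 123192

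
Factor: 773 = 773^1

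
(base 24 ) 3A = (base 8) 122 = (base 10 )82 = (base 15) 57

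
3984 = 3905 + 79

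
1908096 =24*79504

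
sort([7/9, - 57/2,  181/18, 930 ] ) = [ - 57/2, 7/9, 181/18,930 ] 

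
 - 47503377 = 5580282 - 53083659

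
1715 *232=397880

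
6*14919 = 89514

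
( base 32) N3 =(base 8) 1343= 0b1011100011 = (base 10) 739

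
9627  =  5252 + 4375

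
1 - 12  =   - 11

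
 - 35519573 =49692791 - 85212364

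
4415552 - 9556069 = -5140517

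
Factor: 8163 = 3^2* 907^1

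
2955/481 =2955/481 = 6.14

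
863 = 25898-25035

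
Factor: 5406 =2^1 * 3^1*17^1*53^1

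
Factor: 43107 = 3^1*14369^1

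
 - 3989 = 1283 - 5272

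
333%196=137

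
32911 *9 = 296199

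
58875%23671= 11533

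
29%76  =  29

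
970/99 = 9 + 79/99 = 9.80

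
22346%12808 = 9538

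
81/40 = 2 + 1/40 = 2.02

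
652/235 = 2 + 182/235 = 2.77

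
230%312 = 230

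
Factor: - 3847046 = -2^1*7^1*109^1*2521^1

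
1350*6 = 8100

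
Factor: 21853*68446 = 2^1*7^1  *13^1*41^2*4889^1 = 1495750438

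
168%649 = 168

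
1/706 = 1/706=   0.00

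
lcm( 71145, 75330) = 1280610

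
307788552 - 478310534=-170521982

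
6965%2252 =209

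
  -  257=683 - 940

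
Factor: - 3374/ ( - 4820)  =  2^(- 1 )*5^ (-1)*7^1 =7/10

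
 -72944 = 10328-83272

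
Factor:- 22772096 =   -  2^7 * 177907^1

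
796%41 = 17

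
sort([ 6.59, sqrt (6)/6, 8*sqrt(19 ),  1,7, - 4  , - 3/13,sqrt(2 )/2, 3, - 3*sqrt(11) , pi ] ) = [ - 3* sqrt( 11), - 4, - 3/13,sqrt( 6 )/6, sqrt(2 ) /2 , 1,3, pi,6.59, 7,8* sqrt(19) ] 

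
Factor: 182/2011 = 2^1 *7^1*13^1*2011^( - 1)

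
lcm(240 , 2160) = 2160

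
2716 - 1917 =799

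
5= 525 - 520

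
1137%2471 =1137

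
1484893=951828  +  533065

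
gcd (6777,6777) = 6777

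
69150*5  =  345750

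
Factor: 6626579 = 6626579^1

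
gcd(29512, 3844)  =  124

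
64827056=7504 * 8639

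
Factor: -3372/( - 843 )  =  2^2 = 4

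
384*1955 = 750720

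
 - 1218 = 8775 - 9993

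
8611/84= 102+43/84 = 102.51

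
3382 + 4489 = 7871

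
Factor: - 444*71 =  - 2^2 * 3^1*37^1*71^1  =  - 31524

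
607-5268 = -4661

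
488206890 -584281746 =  - 96074856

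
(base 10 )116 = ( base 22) 56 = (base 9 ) 138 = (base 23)51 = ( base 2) 1110100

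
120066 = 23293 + 96773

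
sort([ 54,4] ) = [4  ,  54]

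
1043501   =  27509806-26466305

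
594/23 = 25 + 19/23 = 25.83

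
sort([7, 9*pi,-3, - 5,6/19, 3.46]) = [  -  5, - 3,6/19, 3.46, 7, 9*pi ]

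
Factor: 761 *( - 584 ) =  - 2^3*73^1*761^1 = - 444424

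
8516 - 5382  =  3134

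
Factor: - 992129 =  - 992129^1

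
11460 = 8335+3125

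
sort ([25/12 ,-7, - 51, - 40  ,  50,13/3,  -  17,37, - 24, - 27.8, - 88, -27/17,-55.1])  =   [ - 88,-55.1,-51, - 40,-27.8, - 24, - 17, - 7,-27/17, 25/12 , 13/3, 37,  50 ]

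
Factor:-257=-257^1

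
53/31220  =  53/31220  =  0.00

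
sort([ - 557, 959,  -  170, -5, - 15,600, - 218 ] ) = [ - 557 , - 218, - 170,  -  15, - 5 , 600,959 ]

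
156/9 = 52/3  =  17.33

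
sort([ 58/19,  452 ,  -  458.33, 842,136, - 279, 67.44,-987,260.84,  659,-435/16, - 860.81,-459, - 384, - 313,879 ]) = [ - 987, - 860.81, - 459, - 458.33, - 384,-313, - 279, - 435/16,58/19,67.44,136,260.84,  452,659, 842,879 ]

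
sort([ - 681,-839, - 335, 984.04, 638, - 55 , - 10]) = [-839, - 681, - 335, - 55,- 10, 638, 984.04 ] 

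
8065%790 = 165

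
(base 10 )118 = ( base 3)11101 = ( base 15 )7D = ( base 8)166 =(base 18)6a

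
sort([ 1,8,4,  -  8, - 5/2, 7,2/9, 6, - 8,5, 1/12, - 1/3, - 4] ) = [- 8,  -  8, - 4, - 5/2,- 1/3,1/12, 2/9,1, 4, 5,6, 7,8]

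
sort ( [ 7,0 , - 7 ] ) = [ - 7,0, 7 ] 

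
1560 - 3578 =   -  2018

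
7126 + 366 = 7492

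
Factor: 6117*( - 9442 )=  - 2^1*3^1*2039^1*4721^1 = - 57756714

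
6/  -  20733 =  - 2/6911 =-0.00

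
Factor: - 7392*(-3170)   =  23432640 = 2^6 * 3^1*5^1*7^1 * 11^1*317^1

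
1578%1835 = 1578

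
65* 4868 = 316420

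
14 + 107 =121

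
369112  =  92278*4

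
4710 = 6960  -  2250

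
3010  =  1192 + 1818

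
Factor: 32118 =2^1*3^1*53^1*101^1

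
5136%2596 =2540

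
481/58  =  481/58 =8.29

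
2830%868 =226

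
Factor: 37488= 2^4*3^1 * 11^1*71^1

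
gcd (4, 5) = 1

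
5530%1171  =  846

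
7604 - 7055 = 549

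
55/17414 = 55/17414 = 0.00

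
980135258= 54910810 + 925224448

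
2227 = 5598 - 3371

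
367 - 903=-536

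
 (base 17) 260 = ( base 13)404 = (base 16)2a8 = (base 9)835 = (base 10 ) 680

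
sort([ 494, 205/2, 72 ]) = [ 72, 205/2, 494 ]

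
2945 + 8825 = 11770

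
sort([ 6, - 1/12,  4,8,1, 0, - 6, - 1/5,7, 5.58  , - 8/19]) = [ - 6, - 8/19, - 1/5, - 1/12,  0, 1, 4  ,  5.58,6, 7, 8 ]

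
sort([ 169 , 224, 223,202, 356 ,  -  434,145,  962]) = [ - 434, 145,169,202, 223 , 224,356 , 962 ]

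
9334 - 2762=6572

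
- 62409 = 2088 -64497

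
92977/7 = 13282+3/7=   13282.43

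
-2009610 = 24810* (-81) 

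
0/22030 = 0  =  0.00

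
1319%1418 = 1319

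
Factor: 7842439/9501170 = 2^( - 1)*5^( - 1)*7^ ( - 1)*11^1*41^1*17389^1*135731^( - 1)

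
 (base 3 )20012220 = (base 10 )4533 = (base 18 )dhf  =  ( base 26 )6i9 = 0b1000110110101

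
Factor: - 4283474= - 2^1*13^2*19^1*23^1*29^1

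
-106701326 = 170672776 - 277374102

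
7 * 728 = 5096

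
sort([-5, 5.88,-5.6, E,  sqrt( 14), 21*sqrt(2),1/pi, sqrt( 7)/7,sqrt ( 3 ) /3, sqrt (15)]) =[-5.6, - 5, 1/pi,  sqrt( 7)/7,sqrt(3) /3, E, sqrt(14),sqrt(15),5.88,21*sqrt( 2 ) ] 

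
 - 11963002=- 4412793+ - 7550209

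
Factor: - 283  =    -  283^1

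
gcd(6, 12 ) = 6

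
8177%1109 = 414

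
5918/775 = 7 + 493/775 =7.64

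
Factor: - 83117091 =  - 3^1*53^1* 522749^1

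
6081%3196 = 2885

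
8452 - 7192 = 1260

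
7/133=1/19 = 0.05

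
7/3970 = 7/3970 = 0.00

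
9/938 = 9/938 = 0.01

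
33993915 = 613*55455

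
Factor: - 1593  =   - 3^3*59^1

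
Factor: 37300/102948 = 25/69= 3^( - 1 ) * 5^2*23^ (-1 )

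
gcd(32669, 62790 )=91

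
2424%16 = 8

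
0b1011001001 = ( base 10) 713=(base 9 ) 872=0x2C9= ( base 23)180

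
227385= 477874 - 250489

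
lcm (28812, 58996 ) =1238916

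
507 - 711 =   -  204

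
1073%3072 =1073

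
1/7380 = 1/7380= 0.00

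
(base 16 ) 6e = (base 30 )3K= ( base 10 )110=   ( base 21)55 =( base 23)4I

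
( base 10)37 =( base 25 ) 1c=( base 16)25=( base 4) 211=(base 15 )27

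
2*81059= 162118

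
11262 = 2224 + 9038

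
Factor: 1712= 2^4*107^1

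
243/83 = 2+77/83 = 2.93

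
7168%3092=984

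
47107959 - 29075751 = 18032208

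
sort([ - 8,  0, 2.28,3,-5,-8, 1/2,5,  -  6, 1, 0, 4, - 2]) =[ - 8 ,  -  8, - 6, - 5,-2, 0,0, 1/2, 1, 2.28, 3, 4, 5] 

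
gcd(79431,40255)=83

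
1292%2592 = 1292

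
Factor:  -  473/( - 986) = 2^( - 1 )*11^1*17^( - 1)*29^( - 1)*43^1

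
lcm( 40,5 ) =40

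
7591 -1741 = 5850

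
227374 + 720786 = 948160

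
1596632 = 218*7324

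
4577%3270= 1307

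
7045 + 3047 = 10092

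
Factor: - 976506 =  - 2^1*3^1*162751^1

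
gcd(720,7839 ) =9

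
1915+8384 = 10299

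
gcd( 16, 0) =16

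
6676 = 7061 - 385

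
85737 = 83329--2408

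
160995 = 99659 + 61336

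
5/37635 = 1/7527 = 0.00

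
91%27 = 10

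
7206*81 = 583686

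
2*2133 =4266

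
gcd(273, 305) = 1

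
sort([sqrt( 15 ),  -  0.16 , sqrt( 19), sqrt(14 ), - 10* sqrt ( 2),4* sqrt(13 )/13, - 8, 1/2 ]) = [ - 10*sqrt ( 2),-8,-0.16  ,  1/2,  4*sqrt( 13 ) /13,sqrt(14 ),  sqrt( 15),sqrt( 19) ]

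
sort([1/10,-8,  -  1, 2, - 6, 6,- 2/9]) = [ - 8, - 6,-1,  -  2/9, 1/10,2,6]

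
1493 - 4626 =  - 3133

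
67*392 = 26264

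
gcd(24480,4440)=120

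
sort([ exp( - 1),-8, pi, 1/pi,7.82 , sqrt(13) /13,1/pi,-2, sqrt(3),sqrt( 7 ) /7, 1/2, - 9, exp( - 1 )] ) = [-9 ,-8, - 2,sqrt ( 13)/13,1/pi, 1/pi,exp( - 1), exp( - 1), sqrt(7 )/7 , 1/2 , sqrt (3),pi,7.82 ]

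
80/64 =1 + 1/4= 1.25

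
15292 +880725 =896017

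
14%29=14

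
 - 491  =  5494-5985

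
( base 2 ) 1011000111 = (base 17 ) 27e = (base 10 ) 711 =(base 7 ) 2034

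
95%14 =11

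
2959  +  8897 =11856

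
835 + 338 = 1173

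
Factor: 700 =2^2*5^2*7^1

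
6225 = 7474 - 1249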